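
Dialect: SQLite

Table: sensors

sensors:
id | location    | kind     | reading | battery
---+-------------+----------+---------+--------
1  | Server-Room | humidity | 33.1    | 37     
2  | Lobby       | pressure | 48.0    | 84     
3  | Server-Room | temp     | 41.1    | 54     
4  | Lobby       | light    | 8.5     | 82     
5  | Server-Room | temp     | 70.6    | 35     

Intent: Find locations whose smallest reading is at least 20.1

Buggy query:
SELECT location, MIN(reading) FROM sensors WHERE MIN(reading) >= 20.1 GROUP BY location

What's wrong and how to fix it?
Bug: MIN() in WHERE is a misuse of aggregate

Fix: Replace WHERE with HAVING after the GROUP BY

Corrected query:
SELECT location, MIN(reading) FROM sensors GROUP BY location HAVING MIN(reading) >= 20.1

Result:
location    | MIN(reading)
------------+-------------
Server-Room | 33.1        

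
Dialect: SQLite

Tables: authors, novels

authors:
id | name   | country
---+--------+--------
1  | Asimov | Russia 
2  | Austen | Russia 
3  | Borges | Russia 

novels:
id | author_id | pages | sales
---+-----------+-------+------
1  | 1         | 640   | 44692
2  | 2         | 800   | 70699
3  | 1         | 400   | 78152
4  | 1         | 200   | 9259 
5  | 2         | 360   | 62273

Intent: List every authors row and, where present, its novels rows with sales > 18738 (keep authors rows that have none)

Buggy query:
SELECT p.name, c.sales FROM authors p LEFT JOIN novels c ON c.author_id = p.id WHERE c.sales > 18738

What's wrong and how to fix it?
Bug: Filtering c.sales in WHERE discards the NULL rows produced by LEFT JOIN, turning it into an inner join

Fix: Put 'c.sales > 18738' in the JOIN's ON clause instead of WHERE

Corrected query:
SELECT p.name, c.sales FROM authors p LEFT JOIN novels c ON c.author_id = p.id AND c.sales > 18738

Result:
name   | sales
-------+------
Asimov | 44692
Asimov | 78152
Austen | 62273
Austen | 70699
Borges | NULL 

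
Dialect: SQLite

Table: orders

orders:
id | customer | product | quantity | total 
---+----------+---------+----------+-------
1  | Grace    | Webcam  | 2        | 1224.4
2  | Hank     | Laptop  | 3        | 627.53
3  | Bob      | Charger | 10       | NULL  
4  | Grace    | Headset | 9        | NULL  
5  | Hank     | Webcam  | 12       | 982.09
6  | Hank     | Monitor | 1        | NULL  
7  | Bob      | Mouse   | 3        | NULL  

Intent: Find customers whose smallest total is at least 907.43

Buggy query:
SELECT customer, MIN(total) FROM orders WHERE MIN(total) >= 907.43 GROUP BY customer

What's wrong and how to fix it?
Bug: MIN() in WHERE is a misuse of aggregate

Fix: Replace WHERE with HAVING after the GROUP BY

Corrected query:
SELECT customer, MIN(total) FROM orders GROUP BY customer HAVING MIN(total) >= 907.43

Result:
customer | MIN(total)
---------+-----------
Grace    | 1224.4    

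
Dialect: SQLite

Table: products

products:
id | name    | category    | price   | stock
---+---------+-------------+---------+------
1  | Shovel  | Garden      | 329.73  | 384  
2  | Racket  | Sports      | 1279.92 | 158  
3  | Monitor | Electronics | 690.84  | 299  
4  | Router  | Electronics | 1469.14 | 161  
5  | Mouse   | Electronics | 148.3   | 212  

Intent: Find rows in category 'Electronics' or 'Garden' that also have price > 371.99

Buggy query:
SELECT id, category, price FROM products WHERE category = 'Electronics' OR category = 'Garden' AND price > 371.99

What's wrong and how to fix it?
Bug: AND binds tighter than OR, so this parses as category = 'Electronics' OR (category = 'Garden' AND price > 371.99)

Fix: Group the OR with parentheses (or use IN), then AND the threshold

Corrected query:
SELECT id, category, price FROM products WHERE (category = 'Electronics' OR category = 'Garden') AND price > 371.99

Result:
id | category    | price  
---+-------------+--------
3  | Electronics | 690.84 
4  | Electronics | 1469.14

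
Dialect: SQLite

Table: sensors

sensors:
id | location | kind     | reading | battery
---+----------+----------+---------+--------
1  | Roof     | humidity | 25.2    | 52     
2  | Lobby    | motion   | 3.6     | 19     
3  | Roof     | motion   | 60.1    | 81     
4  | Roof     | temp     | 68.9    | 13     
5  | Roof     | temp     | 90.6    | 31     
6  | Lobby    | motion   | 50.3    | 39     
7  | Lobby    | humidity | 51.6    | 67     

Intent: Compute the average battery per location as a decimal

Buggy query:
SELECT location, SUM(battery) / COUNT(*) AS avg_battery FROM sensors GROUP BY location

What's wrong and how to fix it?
Bug: Both operands are integers, so '/' performs integer division and truncates

Fix: Cast one side to REAL so the division keeps the fractional part

Corrected query:
SELECT location, SUM(battery) * 1.0 / COUNT(*) AS avg_battery FROM sensors GROUP BY location

Result:
location | avg_battery
---------+------------
Lobby    | 41.666667  
Roof     | 44.25      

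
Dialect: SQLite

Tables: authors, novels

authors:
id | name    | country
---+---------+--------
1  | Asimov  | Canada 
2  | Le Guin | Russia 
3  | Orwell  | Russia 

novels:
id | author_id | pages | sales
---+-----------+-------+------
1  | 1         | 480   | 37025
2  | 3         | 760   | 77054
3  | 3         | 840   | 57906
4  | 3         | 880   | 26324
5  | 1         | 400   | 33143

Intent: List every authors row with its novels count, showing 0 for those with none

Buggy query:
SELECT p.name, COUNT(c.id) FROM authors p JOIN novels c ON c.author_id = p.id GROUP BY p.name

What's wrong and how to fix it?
Bug: An inner join excludes parents with zero children

Fix: Switch to LEFT JOIN to retain unmatched parent rows

Corrected query:
SELECT p.name, COUNT(c.id) FROM authors p LEFT JOIN novels c ON c.author_id = p.id GROUP BY p.name

Result:
name    | COUNT(c.id)
--------+------------
Asimov  | 2          
Le Guin | 0          
Orwell  | 3          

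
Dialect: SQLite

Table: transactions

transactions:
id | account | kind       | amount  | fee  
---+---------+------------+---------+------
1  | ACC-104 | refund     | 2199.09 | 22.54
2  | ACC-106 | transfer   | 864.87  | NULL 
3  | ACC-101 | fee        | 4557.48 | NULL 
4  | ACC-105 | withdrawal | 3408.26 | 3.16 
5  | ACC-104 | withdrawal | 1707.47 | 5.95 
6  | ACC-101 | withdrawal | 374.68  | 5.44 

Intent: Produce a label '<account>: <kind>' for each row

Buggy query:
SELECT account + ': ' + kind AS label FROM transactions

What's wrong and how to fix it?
Bug: '+' is numeric addition; on text columns SQLite converts them to 0 instead of concatenating

Fix: Use the || operator for string concatenation

Corrected query:
SELECT account || ': ' || kind AS label FROM transactions

Result:
label              
-------------------
ACC-104: refund    
ACC-106: transfer  
ACC-101: fee       
ACC-105: withdrawal
ACC-104: withdrawal
ACC-101: withdrawal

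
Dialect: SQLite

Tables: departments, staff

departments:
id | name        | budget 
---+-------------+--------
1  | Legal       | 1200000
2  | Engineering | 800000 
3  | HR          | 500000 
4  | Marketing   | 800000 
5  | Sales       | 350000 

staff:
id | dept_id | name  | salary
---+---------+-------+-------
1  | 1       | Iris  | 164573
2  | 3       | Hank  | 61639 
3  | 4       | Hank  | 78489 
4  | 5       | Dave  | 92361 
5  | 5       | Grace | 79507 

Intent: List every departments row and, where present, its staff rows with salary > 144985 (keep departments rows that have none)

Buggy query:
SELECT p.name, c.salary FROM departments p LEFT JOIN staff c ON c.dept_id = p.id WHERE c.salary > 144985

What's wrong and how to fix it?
Bug: Filtering c.salary in WHERE discards the NULL rows produced by LEFT JOIN, turning it into an inner join

Fix: Put 'c.salary > 144985' in the JOIN's ON clause instead of WHERE

Corrected query:
SELECT p.name, c.salary FROM departments p LEFT JOIN staff c ON c.dept_id = p.id AND c.salary > 144985

Result:
name        | salary
------------+-------
Legal       | 164573
Engineering | NULL  
HR          | NULL  
Marketing   | NULL  
Sales       | NULL  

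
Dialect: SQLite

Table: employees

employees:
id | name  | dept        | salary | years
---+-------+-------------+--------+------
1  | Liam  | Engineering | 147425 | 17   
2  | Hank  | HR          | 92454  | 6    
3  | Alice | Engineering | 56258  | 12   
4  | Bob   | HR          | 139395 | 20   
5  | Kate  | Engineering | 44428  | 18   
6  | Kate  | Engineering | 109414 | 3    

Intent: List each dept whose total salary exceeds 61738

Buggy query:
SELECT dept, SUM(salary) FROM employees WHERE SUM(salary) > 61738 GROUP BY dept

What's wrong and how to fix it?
Bug: WHERE runs before GROUP BY, so aggregates aren't available there

Fix: Use HAVING (which filters groups after aggregation) instead of WHERE

Corrected query:
SELECT dept, SUM(salary) FROM employees GROUP BY dept HAVING SUM(salary) > 61738

Result:
dept        | SUM(salary)
------------+------------
Engineering | 357525     
HR          | 231849     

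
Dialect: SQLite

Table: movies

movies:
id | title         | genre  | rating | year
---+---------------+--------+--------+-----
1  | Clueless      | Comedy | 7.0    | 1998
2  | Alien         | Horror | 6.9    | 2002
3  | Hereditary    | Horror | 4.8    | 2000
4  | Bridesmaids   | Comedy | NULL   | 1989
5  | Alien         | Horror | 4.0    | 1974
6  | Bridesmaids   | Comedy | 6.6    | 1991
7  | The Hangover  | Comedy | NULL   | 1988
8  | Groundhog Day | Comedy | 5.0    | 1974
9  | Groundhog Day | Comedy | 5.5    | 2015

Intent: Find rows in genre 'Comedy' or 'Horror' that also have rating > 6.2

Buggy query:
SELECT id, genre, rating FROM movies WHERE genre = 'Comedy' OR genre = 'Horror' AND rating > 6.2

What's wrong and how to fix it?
Bug: AND binds tighter than OR, so this parses as genre = 'Comedy' OR (genre = 'Horror' AND rating > 6.2)

Fix: Add parentheses around the OR so the AND applies to both alternatives

Corrected query:
SELECT id, genre, rating FROM movies WHERE (genre = 'Comedy' OR genre = 'Horror') AND rating > 6.2

Result:
id | genre  | rating
---+--------+-------
1  | Comedy | 7     
2  | Horror | 6.9   
6  | Comedy | 6.6   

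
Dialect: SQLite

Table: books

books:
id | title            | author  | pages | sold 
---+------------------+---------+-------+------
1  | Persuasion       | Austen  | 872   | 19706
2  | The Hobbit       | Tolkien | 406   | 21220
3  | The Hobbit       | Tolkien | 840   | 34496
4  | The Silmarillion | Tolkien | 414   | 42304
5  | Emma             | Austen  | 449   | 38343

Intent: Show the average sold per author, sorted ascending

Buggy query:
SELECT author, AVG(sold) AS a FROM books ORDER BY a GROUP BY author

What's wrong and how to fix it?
Bug: GROUP BY must precede ORDER BY

Fix: Move ORDER BY to the end, after GROUP BY

Corrected query:
SELECT author, AVG(sold) AS a FROM books GROUP BY author ORDER BY a

Result:
author  | a           
--------+-------------
Austen  | 29024.5     
Tolkien | 32673.333333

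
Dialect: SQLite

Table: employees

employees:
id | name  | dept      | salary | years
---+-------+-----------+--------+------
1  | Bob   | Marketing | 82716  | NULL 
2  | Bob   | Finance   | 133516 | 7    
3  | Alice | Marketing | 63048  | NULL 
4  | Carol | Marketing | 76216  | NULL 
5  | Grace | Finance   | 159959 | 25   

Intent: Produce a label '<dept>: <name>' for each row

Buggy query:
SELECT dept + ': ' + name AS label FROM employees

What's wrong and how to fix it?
Bug: '+' is numeric addition; on text columns SQLite converts them to 0 instead of concatenating

Fix: Replace + with || to concatenate text

Corrected query:
SELECT dept || ': ' || name AS label FROM employees

Result:
label           
----------------
Marketing: Bob  
Finance: Bob    
Marketing: Alice
Marketing: Carol
Finance: Grace  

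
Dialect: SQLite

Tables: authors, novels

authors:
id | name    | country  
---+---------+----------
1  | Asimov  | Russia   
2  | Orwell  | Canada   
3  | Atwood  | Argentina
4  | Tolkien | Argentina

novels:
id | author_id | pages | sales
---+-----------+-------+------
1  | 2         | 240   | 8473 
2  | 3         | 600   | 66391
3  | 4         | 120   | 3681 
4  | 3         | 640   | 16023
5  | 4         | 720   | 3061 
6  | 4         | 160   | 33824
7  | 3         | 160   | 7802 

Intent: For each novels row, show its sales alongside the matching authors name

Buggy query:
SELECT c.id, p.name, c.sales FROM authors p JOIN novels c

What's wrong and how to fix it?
Bug: Missing join condition: each novels row is matched to all authors rows instead of just its own

Fix: Add ON c.author_id = p.id to the JOIN

Corrected query:
SELECT c.id, p.name, c.sales FROM authors p JOIN novels c ON c.author_id = p.id

Result:
id | name    | sales
---+---------+------
1  | Orwell  | 8473 
2  | Atwood  | 66391
3  | Tolkien | 3681 
4  | Atwood  | 16023
5  | Tolkien | 3061 
6  | Tolkien | 33824
7  | Atwood  | 7802 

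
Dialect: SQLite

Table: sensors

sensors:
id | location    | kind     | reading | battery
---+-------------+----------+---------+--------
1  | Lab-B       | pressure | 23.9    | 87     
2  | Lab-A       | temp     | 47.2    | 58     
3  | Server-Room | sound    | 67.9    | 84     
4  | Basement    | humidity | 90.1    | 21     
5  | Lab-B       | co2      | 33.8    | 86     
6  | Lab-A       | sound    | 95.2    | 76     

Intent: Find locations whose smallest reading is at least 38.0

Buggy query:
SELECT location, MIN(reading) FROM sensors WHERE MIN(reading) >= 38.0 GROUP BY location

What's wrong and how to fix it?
Bug: Aggregates like MIN are computed per group after WHERE runs

Fix: Replace WHERE with HAVING after the GROUP BY

Corrected query:
SELECT location, MIN(reading) FROM sensors GROUP BY location HAVING MIN(reading) >= 38.0

Result:
location    | MIN(reading)
------------+-------------
Basement    | 90.1        
Lab-A       | 47.2        
Server-Room | 67.9        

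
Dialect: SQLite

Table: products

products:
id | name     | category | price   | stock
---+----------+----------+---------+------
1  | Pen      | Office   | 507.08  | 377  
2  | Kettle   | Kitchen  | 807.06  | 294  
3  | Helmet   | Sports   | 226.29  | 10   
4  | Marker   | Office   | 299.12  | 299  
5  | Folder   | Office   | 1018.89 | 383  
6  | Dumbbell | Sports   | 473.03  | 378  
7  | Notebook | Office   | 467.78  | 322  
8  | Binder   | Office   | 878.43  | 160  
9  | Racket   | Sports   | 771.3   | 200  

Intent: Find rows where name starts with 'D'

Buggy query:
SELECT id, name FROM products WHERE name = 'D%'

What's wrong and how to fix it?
Bug: Wildcards only work with LIKE; '=' treats '%' as a literal character

Fix: Replace '=' with LIKE so 'D%' is treated as a pattern

Corrected query:
SELECT id, name FROM products WHERE name LIKE 'D%'

Result:
id | name    
---+---------
6  | Dumbbell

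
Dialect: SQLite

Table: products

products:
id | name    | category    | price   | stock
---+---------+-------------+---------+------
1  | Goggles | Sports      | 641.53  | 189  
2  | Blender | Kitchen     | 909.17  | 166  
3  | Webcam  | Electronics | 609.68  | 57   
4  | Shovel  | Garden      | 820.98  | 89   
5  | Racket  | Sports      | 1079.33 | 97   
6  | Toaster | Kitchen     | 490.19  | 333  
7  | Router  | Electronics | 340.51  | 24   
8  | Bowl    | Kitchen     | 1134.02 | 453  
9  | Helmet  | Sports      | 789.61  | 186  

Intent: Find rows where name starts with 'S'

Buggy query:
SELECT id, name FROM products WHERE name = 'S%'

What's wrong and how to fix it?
Bug: Wildcards only work with LIKE; '=' treats '%' as a literal character

Fix: Replace '=' with LIKE so 'S%' is treated as a pattern

Corrected query:
SELECT id, name FROM products WHERE name LIKE 'S%'

Result:
id | name  
---+-------
4  | Shovel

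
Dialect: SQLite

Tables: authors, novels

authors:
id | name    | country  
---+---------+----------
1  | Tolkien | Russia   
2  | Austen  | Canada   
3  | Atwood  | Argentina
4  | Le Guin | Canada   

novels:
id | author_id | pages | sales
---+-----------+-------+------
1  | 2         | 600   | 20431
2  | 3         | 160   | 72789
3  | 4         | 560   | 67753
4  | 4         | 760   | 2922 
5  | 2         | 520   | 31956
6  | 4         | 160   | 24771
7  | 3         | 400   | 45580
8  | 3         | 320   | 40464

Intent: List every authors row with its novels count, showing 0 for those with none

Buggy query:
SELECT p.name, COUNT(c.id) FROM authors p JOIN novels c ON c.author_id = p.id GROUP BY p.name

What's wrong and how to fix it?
Bug: An inner join excludes parents with zero children

Fix: Switch to LEFT JOIN to retain unmatched parent rows

Corrected query:
SELECT p.name, COUNT(c.id) FROM authors p LEFT JOIN novels c ON c.author_id = p.id GROUP BY p.name

Result:
name    | COUNT(c.id)
--------+------------
Atwood  | 3          
Austen  | 2          
Le Guin | 3          
Tolkien | 0          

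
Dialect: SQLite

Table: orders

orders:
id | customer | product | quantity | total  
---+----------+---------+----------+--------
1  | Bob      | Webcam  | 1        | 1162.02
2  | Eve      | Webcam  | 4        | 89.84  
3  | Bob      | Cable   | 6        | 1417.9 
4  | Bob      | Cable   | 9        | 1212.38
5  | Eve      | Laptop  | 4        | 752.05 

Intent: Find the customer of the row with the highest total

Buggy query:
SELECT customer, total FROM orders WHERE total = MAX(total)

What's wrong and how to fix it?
Bug: WHERE is evaluated per row; an aggregate over the whole table isn't defined there

Fix: Use a subquery: WHERE total = (SELECT MAX(total) FROM orders)

Corrected query:
SELECT customer, total FROM orders WHERE total = (SELECT MAX(total) FROM orders)

Result:
customer | total 
---------+-------
Bob      | 1417.9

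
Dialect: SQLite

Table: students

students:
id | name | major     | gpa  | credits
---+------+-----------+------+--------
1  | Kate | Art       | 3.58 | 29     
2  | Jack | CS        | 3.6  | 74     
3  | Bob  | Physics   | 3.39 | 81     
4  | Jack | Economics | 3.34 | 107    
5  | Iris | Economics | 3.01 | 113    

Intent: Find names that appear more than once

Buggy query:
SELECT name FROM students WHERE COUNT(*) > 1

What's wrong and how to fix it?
Bug: WHERE can't reference COUNT(*); aggregates are computed after WHERE

Fix: GROUP BY name, then filter groups with HAVING COUNT(*) > 1

Corrected query:
SELECT name FROM students GROUP BY name HAVING COUNT(*) > 1

Result:
name
----
Jack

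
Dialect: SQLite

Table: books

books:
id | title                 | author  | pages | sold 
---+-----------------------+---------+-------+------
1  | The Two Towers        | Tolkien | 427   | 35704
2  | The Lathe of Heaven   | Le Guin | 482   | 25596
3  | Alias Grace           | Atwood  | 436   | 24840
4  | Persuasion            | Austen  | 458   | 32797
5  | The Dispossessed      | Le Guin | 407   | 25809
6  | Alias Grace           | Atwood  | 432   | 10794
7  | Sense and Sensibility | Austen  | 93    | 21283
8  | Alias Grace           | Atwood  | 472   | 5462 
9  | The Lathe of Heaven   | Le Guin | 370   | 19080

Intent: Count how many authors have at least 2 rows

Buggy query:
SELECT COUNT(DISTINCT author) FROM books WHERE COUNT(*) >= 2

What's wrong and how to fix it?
Bug: COUNT(*) cannot appear in WHERE; the per-group count doesn't exist yet

Fix: Group first with HAVING COUNT(*) >= 2, then COUNT the resulting groups

Corrected query:
SELECT COUNT(*) FROM (SELECT author FROM books GROUP BY author HAVING COUNT(*) >= 2)

Result:
COUNT(*)
--------
3       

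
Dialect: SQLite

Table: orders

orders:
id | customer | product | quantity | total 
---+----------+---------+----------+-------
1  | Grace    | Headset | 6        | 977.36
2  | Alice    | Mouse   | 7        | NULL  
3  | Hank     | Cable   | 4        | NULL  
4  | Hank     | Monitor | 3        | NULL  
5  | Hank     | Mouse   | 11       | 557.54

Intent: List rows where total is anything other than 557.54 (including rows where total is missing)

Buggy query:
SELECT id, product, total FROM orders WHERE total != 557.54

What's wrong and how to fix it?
Bug: 'total != 557.54' is unknown when total is NULL, so NULL rows are silently excluded

Fix: Add an explicit OR total IS NULL to include the missing-value rows

Corrected query:
SELECT id, product, total FROM orders WHERE total != 557.54 OR total IS NULL

Result:
id | product | total 
---+---------+-------
1  | Headset | 977.36
2  | Mouse   | NULL  
3  | Cable   | NULL  
4  | Monitor | NULL  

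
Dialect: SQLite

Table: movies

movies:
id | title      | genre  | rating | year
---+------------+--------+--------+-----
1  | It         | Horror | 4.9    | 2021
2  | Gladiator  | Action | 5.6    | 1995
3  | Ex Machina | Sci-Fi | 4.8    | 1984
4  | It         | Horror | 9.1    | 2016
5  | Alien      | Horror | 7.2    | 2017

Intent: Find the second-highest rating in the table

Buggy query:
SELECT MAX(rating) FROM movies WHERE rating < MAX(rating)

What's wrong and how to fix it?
Bug: MAX(rating) on the right of the comparison is an aggregate-in-WHERE error

Fix: Compute the overall MAX in a subquery, then take MAX of rows below it

Corrected query:
SELECT MAX(rating) FROM movies WHERE rating < (SELECT MAX(rating) FROM movies)

Result:
MAX(rating)
-----------
7.2        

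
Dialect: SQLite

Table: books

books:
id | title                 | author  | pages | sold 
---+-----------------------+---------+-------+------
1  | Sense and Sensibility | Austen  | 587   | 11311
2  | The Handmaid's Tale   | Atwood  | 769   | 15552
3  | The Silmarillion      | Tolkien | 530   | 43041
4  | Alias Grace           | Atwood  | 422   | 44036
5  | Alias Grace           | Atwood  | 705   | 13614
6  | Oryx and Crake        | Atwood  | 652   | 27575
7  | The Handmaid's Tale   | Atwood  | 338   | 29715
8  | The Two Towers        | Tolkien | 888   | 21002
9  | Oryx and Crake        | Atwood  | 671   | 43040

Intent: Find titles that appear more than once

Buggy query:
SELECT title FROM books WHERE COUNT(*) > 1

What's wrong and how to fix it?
Bug: COUNT(*) is an aggregate and cannot be used in WHERE

Fix: GROUP BY title, then filter groups with HAVING COUNT(*) > 1

Corrected query:
SELECT title FROM books GROUP BY title HAVING COUNT(*) > 1

Result:
title              
-------------------
Alias Grace        
Oryx and Crake     
The Handmaid's Tale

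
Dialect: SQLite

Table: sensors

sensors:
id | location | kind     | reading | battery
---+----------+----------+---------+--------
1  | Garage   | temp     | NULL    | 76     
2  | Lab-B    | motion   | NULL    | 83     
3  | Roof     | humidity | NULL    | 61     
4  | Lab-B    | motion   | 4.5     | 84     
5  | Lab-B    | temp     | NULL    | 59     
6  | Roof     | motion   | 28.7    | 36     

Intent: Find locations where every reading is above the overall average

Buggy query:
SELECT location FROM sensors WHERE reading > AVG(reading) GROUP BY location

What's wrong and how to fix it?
Bug: AVG() is an aggregate; it can't sit directly in WHERE

Fix: Use a subquery for AVG and a HAVING MIN(...) filter so the condition holds for every row in the group

Corrected query:
SELECT location FROM sensors GROUP BY location HAVING MIN(reading) > (SELECT AVG(reading) FROM sensors)

Result:
location
--------
Roof    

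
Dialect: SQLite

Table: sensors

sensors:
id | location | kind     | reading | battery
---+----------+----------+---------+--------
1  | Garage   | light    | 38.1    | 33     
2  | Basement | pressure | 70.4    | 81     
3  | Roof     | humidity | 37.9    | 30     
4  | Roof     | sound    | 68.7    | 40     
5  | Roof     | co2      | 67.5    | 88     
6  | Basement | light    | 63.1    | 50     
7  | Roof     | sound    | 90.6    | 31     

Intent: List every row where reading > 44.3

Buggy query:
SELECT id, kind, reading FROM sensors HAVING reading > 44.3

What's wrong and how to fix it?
Bug: HAVING filters the output of aggregation, but this query has no GROUP BY and no aggregate functions, so SQLite rejects it (HAVING clause on a non-aggregate query); the condition here is per row

Fix: Use WHERE for row-level filtering

Corrected query:
SELECT id, kind, reading FROM sensors WHERE reading > 44.3

Result:
id | kind     | reading
---+----------+--------
2  | pressure | 70.4   
4  | sound    | 68.7   
5  | co2      | 67.5   
6  | light    | 63.1   
7  | sound    | 90.6   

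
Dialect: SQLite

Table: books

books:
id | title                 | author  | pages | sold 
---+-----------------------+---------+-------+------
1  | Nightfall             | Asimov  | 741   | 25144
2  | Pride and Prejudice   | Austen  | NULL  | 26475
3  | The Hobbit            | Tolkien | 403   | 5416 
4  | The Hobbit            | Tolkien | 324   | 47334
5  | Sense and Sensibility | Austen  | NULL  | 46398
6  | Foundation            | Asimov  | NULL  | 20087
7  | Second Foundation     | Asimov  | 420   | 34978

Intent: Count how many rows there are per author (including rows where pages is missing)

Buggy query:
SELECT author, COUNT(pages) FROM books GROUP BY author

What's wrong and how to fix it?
Bug: COUNT(pages) skips NULLs, so groups with missing pages are undercounted

Fix: Use COUNT(*) to count all rows regardless of NULL

Corrected query:
SELECT author, COUNT(*) FROM books GROUP BY author

Result:
author  | COUNT(*)
--------+---------
Asimov  | 3       
Austen  | 2       
Tolkien | 2       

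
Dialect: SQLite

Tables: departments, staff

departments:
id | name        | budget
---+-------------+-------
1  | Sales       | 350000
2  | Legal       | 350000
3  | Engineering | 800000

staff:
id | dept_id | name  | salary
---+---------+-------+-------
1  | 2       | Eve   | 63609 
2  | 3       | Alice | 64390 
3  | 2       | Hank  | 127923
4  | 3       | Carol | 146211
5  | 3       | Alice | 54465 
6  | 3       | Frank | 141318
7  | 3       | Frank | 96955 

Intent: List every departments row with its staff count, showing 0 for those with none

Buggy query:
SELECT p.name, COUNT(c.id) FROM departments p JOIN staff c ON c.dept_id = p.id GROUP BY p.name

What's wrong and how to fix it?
Bug: An inner join excludes parents with zero children

Fix: Use LEFT JOIN so parents without children still appear (COUNT(c.id) gives 0)

Corrected query:
SELECT p.name, COUNT(c.id) FROM departments p LEFT JOIN staff c ON c.dept_id = p.id GROUP BY p.name

Result:
name        | COUNT(c.id)
------------+------------
Engineering | 5          
Legal       | 2          
Sales       | 0          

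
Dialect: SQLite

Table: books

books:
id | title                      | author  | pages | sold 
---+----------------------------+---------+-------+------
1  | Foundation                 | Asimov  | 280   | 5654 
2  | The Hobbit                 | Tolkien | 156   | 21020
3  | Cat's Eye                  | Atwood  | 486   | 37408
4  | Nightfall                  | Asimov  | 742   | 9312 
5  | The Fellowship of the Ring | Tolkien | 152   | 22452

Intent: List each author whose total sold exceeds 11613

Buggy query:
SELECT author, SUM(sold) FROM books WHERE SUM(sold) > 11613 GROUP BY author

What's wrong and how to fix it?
Bug: Aggregate functions cannot appear in a WHERE clause

Fix: Move the aggregate condition to a HAVING clause

Corrected query:
SELECT author, SUM(sold) FROM books GROUP BY author HAVING SUM(sold) > 11613

Result:
author  | SUM(sold)
--------+----------
Asimov  | 14966    
Atwood  | 37408    
Tolkien | 43472    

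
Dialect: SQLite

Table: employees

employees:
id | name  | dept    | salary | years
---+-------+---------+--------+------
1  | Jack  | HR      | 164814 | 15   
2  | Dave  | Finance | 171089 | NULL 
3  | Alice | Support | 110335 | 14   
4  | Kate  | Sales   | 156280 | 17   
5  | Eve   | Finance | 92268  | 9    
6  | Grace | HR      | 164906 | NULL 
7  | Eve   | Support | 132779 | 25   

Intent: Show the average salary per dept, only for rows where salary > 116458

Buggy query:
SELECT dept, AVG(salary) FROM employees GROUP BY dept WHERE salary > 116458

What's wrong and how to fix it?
Bug: WHERE cannot follow GROUP BY

Fix: Move the WHERE clause before GROUP BY

Corrected query:
SELECT dept, AVG(salary) FROM employees WHERE salary > 116458 GROUP BY dept

Result:
dept    | AVG(salary)
--------+------------
Finance | 171089     
HR      | 164860     
Sales   | 156280     
Support | 132779     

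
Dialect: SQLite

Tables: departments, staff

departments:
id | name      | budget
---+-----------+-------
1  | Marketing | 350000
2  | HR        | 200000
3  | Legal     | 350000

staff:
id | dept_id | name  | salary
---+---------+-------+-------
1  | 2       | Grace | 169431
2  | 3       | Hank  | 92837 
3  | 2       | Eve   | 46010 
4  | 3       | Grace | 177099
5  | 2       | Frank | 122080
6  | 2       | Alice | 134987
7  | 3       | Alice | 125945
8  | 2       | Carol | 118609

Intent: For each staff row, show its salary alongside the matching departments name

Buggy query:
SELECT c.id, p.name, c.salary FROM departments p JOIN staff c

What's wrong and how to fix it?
Bug: Missing join condition: each staff row is matched to all departments rows instead of just its own

Fix: Add ON c.dept_id = p.id to the JOIN

Corrected query:
SELECT c.id, p.name, c.salary FROM departments p JOIN staff c ON c.dept_id = p.id

Result:
id | name  | salary
---+-------+-------
1  | HR    | 169431
2  | Legal | 92837 
3  | HR    | 46010 
4  | Legal | 177099
5  | HR    | 122080
6  | HR    | 134987
7  | Legal | 125945
8  | HR    | 118609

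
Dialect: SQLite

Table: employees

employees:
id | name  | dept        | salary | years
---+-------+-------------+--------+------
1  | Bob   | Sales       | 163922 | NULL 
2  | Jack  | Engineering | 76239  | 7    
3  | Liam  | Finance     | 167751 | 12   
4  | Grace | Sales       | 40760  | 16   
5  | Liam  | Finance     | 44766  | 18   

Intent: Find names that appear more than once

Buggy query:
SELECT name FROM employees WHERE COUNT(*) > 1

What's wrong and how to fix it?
Bug: WHERE can't reference COUNT(*); aggregates are computed after WHERE

Fix: GROUP BY name, then filter groups with HAVING COUNT(*) > 1

Corrected query:
SELECT name FROM employees GROUP BY name HAVING COUNT(*) > 1

Result:
name
----
Liam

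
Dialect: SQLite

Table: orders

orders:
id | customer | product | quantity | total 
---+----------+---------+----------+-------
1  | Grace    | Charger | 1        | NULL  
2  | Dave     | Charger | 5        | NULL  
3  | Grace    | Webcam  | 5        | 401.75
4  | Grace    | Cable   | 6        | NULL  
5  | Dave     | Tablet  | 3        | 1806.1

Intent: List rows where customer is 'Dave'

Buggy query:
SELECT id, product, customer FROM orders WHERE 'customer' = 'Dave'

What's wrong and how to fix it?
Bug: 'customer' in single quotes is a string literal, not the column; the comparison is literal-vs-literal and never true

Fix: Reference the column as customer without single quotes

Corrected query:
SELECT id, product, customer FROM orders WHERE customer = 'Dave'

Result:
id | product | customer
---+---------+---------
2  | Charger | Dave    
5  | Tablet  | Dave    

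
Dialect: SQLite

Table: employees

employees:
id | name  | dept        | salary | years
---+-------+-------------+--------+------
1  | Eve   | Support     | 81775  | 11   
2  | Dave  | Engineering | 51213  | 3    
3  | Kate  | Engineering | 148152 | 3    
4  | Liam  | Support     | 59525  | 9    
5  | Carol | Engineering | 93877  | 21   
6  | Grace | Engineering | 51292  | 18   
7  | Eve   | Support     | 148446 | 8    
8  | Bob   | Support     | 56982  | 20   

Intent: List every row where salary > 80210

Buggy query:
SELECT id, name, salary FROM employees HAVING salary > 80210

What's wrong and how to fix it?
Bug: This is a non-aggregate query (no GROUP BY, no aggregates), so in SQLite the HAVING clause is invalid here; a row-level condition belongs in WHERE

Fix: Replace HAVING with WHERE since the condition applies to individual rows

Corrected query:
SELECT id, name, salary FROM employees WHERE salary > 80210

Result:
id | name  | salary
---+-------+-------
1  | Eve   | 81775 
3  | Kate  | 148152
5  | Carol | 93877 
7  | Eve   | 148446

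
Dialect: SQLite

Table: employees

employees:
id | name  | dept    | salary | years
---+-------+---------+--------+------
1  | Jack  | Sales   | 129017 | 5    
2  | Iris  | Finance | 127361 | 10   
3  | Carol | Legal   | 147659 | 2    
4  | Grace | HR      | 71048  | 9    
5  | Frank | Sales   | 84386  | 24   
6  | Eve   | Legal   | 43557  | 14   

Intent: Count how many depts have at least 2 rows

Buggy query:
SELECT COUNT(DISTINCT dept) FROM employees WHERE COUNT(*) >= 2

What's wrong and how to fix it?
Bug: COUNT(*) cannot appear in WHERE; the per-group count doesn't exist yet

Fix: Group first with HAVING COUNT(*) >= 2, then COUNT the resulting groups

Corrected query:
SELECT COUNT(*) FROM (SELECT dept FROM employees GROUP BY dept HAVING COUNT(*) >= 2)

Result:
COUNT(*)
--------
2       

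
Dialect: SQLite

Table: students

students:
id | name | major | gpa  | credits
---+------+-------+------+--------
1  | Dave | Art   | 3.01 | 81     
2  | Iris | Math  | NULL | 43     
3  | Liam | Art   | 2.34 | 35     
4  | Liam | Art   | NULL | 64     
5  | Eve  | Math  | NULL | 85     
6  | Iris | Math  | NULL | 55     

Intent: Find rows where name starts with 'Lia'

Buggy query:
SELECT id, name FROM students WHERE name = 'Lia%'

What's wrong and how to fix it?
Bug: '=' compares the literal string including the % character; pattern matching needs LIKE

Fix: Replace '=' with LIKE so 'Lia%' is treated as a pattern

Corrected query:
SELECT id, name FROM students WHERE name LIKE 'Lia%'

Result:
id | name
---+-----
3  | Liam
4  | Liam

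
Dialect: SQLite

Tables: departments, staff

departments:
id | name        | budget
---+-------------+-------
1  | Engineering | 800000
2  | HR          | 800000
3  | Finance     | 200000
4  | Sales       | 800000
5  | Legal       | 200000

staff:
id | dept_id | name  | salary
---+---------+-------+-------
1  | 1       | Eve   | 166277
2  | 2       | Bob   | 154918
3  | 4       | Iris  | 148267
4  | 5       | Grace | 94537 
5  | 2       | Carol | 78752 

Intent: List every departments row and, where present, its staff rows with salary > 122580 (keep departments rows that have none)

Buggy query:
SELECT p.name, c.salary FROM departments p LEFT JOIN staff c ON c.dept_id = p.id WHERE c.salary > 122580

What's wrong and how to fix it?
Bug: Filtering c.salary in WHERE discards the NULL rows produced by LEFT JOIN, turning it into an inner join

Fix: Put 'c.salary > 122580' in the JOIN's ON clause instead of WHERE

Corrected query:
SELECT p.name, c.salary FROM departments p LEFT JOIN staff c ON c.dept_id = p.id AND c.salary > 122580

Result:
name        | salary
------------+-------
Engineering | 166277
HR          | 154918
Finance     | NULL  
Sales       | 148267
Legal       | NULL  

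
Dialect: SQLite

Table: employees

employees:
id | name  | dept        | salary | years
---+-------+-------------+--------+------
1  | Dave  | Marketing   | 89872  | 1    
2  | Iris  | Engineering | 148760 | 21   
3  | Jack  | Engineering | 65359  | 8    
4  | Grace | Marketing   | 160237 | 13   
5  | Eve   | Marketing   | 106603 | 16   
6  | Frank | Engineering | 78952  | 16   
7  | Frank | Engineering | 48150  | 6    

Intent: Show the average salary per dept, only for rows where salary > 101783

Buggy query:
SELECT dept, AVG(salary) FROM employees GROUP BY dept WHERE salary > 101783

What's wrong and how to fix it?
Bug: Row-level WHERE must come before GROUP BY in the clause order

Fix: Move the WHERE clause before GROUP BY

Corrected query:
SELECT dept, AVG(salary) FROM employees WHERE salary > 101783 GROUP BY dept

Result:
dept        | AVG(salary)
------------+------------
Engineering | 148760     
Marketing   | 133420     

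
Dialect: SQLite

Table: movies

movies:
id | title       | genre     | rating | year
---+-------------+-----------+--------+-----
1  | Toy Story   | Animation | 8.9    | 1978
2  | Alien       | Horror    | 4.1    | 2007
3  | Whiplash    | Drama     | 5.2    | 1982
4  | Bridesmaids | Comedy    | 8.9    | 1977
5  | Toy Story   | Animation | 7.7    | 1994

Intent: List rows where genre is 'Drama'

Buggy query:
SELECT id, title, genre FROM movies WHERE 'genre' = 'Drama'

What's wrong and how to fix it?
Bug: Single quotes denote string literals in SQL; the column name is being compared as a constant string

Fix: Reference the column as genre without single quotes

Corrected query:
SELECT id, title, genre FROM movies WHERE genre = 'Drama'

Result:
id | title    | genre
---+----------+------
3  | Whiplash | Drama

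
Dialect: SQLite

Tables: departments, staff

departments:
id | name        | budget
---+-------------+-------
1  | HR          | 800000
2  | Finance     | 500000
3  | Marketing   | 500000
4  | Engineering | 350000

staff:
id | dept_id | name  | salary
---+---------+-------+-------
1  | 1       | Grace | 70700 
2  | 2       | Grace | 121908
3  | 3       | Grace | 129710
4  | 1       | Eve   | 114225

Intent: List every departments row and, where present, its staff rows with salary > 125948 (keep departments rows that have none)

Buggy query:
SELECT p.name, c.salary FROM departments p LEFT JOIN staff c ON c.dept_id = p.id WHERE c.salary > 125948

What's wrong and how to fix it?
Bug: A WHERE condition on the right-hand table after LEFT JOIN drops unmatched parents

Fix: Move the right-table condition into the ON clause so unmatched parents are kept

Corrected query:
SELECT p.name, c.salary FROM departments p LEFT JOIN staff c ON c.dept_id = p.id AND c.salary > 125948

Result:
name        | salary
------------+-------
HR          | NULL  
Finance     | NULL  
Marketing   | 129710
Engineering | NULL  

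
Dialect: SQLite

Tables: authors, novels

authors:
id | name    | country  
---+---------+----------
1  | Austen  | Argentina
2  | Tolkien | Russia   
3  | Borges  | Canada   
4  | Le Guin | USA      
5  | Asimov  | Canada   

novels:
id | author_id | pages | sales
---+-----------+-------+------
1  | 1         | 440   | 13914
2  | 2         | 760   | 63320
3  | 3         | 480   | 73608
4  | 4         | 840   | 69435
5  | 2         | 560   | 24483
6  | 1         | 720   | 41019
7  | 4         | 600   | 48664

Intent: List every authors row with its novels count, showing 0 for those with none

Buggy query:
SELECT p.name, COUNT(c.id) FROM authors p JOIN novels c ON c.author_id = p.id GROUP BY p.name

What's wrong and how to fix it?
Bug: An inner join excludes parents with zero children

Fix: Switch to LEFT JOIN to retain unmatched parent rows

Corrected query:
SELECT p.name, COUNT(c.id) FROM authors p LEFT JOIN novels c ON c.author_id = p.id GROUP BY p.name

Result:
name    | COUNT(c.id)
--------+------------
Asimov  | 0          
Austen  | 2          
Borges  | 1          
Le Guin | 2          
Tolkien | 2          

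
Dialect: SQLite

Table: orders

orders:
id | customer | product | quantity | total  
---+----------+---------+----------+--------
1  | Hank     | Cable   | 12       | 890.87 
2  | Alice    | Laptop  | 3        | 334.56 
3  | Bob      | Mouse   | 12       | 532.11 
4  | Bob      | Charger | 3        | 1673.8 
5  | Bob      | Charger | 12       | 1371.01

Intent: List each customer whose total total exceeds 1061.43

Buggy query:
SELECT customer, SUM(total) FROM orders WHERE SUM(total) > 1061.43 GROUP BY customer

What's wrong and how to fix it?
Bug: Aggregate functions cannot appear in a WHERE clause

Fix: Move the aggregate condition to a HAVING clause

Corrected query:
SELECT customer, SUM(total) FROM orders GROUP BY customer HAVING SUM(total) > 1061.43

Result:
customer | SUM(total)
---------+-----------
Bob      | 3576.92   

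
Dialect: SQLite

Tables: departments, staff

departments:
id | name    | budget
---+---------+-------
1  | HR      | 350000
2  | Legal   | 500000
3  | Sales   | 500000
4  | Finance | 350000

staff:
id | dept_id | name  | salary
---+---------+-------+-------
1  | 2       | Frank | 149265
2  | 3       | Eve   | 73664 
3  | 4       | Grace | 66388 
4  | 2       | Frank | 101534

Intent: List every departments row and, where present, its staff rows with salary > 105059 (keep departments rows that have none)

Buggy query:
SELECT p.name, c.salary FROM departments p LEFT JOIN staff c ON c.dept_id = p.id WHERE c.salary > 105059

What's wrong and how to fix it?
Bug: Filtering c.salary in WHERE discards the NULL rows produced by LEFT JOIN, turning it into an inner join

Fix: Put 'c.salary > 105059' in the JOIN's ON clause instead of WHERE

Corrected query:
SELECT p.name, c.salary FROM departments p LEFT JOIN staff c ON c.dept_id = p.id AND c.salary > 105059

Result:
name    | salary
--------+-------
HR      | NULL  
Legal   | 149265
Sales   | NULL  
Finance | NULL  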